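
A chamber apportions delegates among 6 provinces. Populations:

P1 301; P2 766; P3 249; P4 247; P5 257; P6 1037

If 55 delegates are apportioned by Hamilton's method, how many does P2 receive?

14

Standard divisor: 2857 ÷ 55 ≈ 51.945.
Standard quotas: P1 5.795, P2 14.746, P3 4.793, P4 4.755, P5 4.947, P6 19.963.
Lower quotas: P1 5, P2 14, P3 4, P4 4, P5 4, P6 19 (sum 50, leaving 5 seats).
Remainders in descending order: P6 0.963, P5 0.947, P1 0.795, P3 0.793, P4 0.755, P2 0.746.
Largest remainders: P6, P5, P1, P3, P4 receive the extra seats.
P2 receives 14.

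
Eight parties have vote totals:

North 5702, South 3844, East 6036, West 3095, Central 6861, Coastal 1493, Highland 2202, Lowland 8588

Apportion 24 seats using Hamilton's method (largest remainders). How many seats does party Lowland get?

Total 37821; standard divisor 37821/24 ≈ 1575.875.
Standard quotas: North 3.6183, South 2.4393, East 3.8303, West 1.9640, Central 4.3538, Coastal 0.9474, Highland 1.3973, Lowland 5.4497.
Lower quotas: North 3, South 2, East 3, West 1, Central 4, Coastal 0, Highland 1, Lowland 5 (sum 19, leaving 5 seats).
Remainders in descending order: West 0.9640, Coastal 0.9474, East 0.8303, North 0.6183, Lowland 0.4497, South 0.4393, Highland 0.3973, Central 0.3538.
Largest remainders: West, Coastal, East, North, Lowland receive the extra seats.
Lowland receives 6.

6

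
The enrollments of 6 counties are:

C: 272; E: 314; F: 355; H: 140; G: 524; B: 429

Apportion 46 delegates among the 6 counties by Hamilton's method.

C 6, E 7, F 8, H 3, G 12, B 10

The standard divisor is 2034/46 ≈ 44.217.
Standard quotas: C 6.151, E 7.101, F 8.029, H 3.166, G 11.851, B 9.702.
Lower quotas: C 6, E 7, F 8, H 3, G 11, B 9 (sum 44, leaving 2 seats).
Remainders in descending order: G 0.851, B 0.702, H 0.166, C 0.151, E 0.101, F 0.029.
The surplus seats go to G, B.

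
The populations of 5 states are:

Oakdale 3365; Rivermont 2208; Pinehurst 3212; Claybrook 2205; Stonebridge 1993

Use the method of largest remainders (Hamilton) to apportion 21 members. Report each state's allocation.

Oakdale 5, Rivermont 4, Pinehurst 5, Claybrook 4, Stonebridge 3

The standard divisor is 12983/21 ≈ 618.238.
Standard quotas: Oakdale 5.443, Rivermont 3.571, Pinehurst 5.195, Claybrook 3.567, Stonebridge 3.224.
Lower quotas: Oakdale 5, Rivermont 3, Pinehurst 5, Claybrook 3, Stonebridge 3 (sum 19, leaving 2 seats).
Remainders in descending order: Rivermont 0.571, Claybrook 0.567, Oakdale 0.443, Stonebridge 0.224, Pinehurst 0.195.
Largest remainders: Rivermont, Claybrook receive the extra seats.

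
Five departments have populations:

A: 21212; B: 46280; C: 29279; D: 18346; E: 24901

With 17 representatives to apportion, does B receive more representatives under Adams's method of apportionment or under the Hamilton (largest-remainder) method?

Adams: A 3, B 5, C 4, D 2, E 3.
Hamilton: A 3, B 6, C 3, D 2, E 3.
B gets 5 under Adams and 6 under Hamilton.

Hamilton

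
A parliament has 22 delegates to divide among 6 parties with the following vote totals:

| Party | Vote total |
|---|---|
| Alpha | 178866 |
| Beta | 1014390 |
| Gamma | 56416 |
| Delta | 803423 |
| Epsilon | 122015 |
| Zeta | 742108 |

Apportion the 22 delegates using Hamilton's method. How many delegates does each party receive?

Standard divisor: 2917218 ÷ 22 ≈ 132600.818.
Standard quotas: Alpha 1.3489, Beta 7.6500, Gamma 0.4255, Delta 6.0590, Epsilon 0.9202, Zeta 5.5966.
Lower quotas: Alpha 1, Beta 7, Gamma 0, Delta 6, Epsilon 0, Zeta 5 (sum 19, leaving 3 seats).
Remainders in descending order: Epsilon 0.9202, Beta 0.6500, Zeta 0.5966, Gamma 0.4255, Alpha 0.3489, Delta 0.0590.
Largest remainders: Epsilon, Beta, Zeta receive the extra seats.

Alpha=1, Beta=8, Gamma=0, Delta=6, Epsilon=1, Zeta=6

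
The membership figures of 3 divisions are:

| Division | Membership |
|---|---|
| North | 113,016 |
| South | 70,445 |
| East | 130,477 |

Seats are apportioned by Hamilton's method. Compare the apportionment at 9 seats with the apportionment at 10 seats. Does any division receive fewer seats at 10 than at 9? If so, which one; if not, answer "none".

At 9 seats: North 3, South 2, East 4.
At 10 seats: North 4, South 2, East 4.
No division's allocation decreased.

none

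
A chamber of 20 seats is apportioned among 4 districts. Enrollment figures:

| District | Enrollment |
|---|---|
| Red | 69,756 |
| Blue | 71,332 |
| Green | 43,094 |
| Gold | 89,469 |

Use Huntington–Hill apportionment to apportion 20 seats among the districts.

Red 5, Blue 5, Green 3, Gold 7

With divisor 13414: modified quotas Red 5.200, Blue 5.318, Green 3.213, Gold 6.670.
Geometric-mean thresholds: Red √(5·6)=5.477, Blue √(5·6)=5.477, Green √(3·4)=3.464, Gold √(6·7)=6.481.
Each quota rounded against its threshold gives Red 5, Blue 5, Green 3, Gold 7 (total 20).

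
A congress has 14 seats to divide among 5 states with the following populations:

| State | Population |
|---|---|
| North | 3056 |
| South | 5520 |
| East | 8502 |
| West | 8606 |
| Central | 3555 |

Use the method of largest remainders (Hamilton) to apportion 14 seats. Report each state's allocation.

North 1, South 3, East 4, West 4, Central 2

Total 29239; standard divisor 29239/14 ≈ 2088.5.
Standard quotas: North 1.4633, South 2.6430, East 4.0709, West 4.1207, Central 1.7022.
Lower quotas: North 1, South 2, East 4, West 4, Central 1 (sum 12, leaving 2 seats).
Remainders in descending order: Central 0.7022, South 0.6430, North 0.4633, West 0.1207, East 0.0709.
The surplus seats go to Central, South.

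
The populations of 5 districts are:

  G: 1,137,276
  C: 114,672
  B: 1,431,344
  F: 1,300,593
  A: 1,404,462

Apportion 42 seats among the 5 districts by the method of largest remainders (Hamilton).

The standard divisor is 5388347/42 ≈ 128293.976.
Standard quotas: G 8.8646, C 0.8938, B 11.1568, F 10.1376, A 10.9472.
Lower quotas: G 8, C 0, B 11, F 10, A 10 (sum 39, leaving 3 seats).
Remainders in descending order: A 0.9472, C 0.8938, G 0.8646, B 0.1568, F 0.1376.
The surplus seats go to A, C, G.

G: 9, C: 1, B: 11, F: 10, A: 11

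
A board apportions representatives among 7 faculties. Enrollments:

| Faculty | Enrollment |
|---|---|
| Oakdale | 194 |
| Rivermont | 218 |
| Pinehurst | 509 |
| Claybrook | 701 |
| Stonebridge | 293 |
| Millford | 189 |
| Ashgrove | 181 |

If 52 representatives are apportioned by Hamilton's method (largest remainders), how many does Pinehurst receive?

12

The standard divisor is 2285/52 ≈ 43.942.
Standard quotas: Oakdale 4.415, Rivermont 4.961, Pinehurst 11.583, Claybrook 15.953, Stonebridge 6.668, Millford 4.301, Ashgrove 4.119.
Lower quotas: Oakdale 4, Rivermont 4, Pinehurst 11, Claybrook 15, Stonebridge 6, Millford 4, Ashgrove 4 (sum 48, leaving 4 seats).
Remainders in descending order: Rivermont 0.961, Claybrook 0.953, Stonebridge 0.668, Pinehurst 0.583, Oakdale 0.415, Millford 0.301, Ashgrove 0.119.
The surplus seats go to Rivermont, Claybrook, Stonebridge, Pinehurst.
Pinehurst receives 12.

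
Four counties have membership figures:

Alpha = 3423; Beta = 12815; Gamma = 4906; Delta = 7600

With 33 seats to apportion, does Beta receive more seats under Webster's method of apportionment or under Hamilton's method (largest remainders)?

Webster: Alpha 4, Beta 14, Gamma 6, Delta 9.
Hamilton: Alpha 4, Beta 15, Gamma 5, Delta 9.
Beta gets 14 under Webster and 15 under Hamilton.

Hamilton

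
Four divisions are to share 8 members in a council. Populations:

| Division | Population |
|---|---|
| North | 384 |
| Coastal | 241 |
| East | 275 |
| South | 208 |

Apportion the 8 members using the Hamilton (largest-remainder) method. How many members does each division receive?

North 3; Coastal 2; East 2; South 1

Total 1108; standard divisor 1108/8 ≈ 138.5.
Standard quotas: North 2.773, Coastal 1.740, East 1.986, South 1.502.
Lower quotas: North 2, Coastal 1, East 1, South 1 (sum 5, leaving 3 seats).
Remainders in descending order: East 0.986, North 0.773, Coastal 0.740, South 0.502.
Largest remainders: East, North, Coastal receive the extra seats.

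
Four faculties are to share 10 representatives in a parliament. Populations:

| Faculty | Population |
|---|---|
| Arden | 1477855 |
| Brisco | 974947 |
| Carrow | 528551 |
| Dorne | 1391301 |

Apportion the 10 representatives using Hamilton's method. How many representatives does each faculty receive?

Arden=4, Brisco=2, Carrow=1, Dorne=3

The standard divisor is 4372654/10 ≈ 437265.4.
Standard quotas: Arden 3.3798, Brisco 2.2296, Carrow 1.2088, Dorne 3.1818.
Lower quotas: Arden 3, Brisco 2, Carrow 1, Dorne 3 (sum 9, leaving 1 seat).
Remainders in descending order: Arden 0.3798, Brisco 0.2296, Carrow 0.2088, Dorne 0.1818.
Largest remainder: Arden receives the extra seat.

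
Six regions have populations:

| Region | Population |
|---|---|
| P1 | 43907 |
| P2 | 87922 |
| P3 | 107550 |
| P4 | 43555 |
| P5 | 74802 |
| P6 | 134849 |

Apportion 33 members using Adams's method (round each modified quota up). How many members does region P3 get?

Standard divisor 492585/33 ≈ 14926.818; standard quotas: P1 2.941, P2 5.890, P3 7.205, P4 2.918, P5 5.011, P6 9.034.
Rounding up gives 3, 6, 8, 3, 6, 10 = 36 seats, so the divisor must be adjusted.
With modified divisor 16100: modified quotas P1 2.727, P2 5.461, P3 6.680, P4 2.705, P5 4.646, P6 8.376.
Rounding up: P1 3, P2 6, P3 7, P4 3, P5 5, P6 9 (total 33).
P3 receives 7.

7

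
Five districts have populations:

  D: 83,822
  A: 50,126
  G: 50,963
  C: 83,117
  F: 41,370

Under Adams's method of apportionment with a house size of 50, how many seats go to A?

Standard divisor 309398/50 ≈ 6187.96; standard quotas: D 13.546, A 8.101, G 8.236, C 13.432, F 6.686.
Rounding up gives 14, 9, 9, 14, 7 = 53 seats, so the divisor must be adjusted.
With modified divisor 6420: modified quotas D 13.056, A 7.808, G 7.938, C 12.947, F 6.444.
Rounding up: D 14, A 8, G 8, C 13, F 7 (total 50).
A receives 8.

8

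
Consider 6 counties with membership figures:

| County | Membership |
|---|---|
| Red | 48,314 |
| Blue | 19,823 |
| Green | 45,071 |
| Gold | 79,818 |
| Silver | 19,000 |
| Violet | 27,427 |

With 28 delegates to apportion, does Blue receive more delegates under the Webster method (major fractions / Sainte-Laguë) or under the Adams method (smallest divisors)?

Webster: Red 6, Blue 2, Green 5, Gold 10, Silver 2, Violet 3.
Adams: Red 6, Blue 3, Green 5, Gold 9, Silver 2, Violet 3.
Blue gets 2 under Webster and 3 under Adams.

Adams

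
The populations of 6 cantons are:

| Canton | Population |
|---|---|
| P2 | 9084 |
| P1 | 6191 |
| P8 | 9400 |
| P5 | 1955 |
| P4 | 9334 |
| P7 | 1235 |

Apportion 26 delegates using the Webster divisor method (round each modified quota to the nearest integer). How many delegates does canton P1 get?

4

Standard divisor 37199/26 ≈ 1430.731; standard quotas: P2 6.349, P1 4.327, P8 6.570, P5 1.366, P4 6.524, P7 0.863.
Rounding to the nearest integer gives P2 6, P1 4, P8 7, P5 1, P4 7, P7 1 — total 26, matching the house size, so no adjustment is needed.
P1 receives 4.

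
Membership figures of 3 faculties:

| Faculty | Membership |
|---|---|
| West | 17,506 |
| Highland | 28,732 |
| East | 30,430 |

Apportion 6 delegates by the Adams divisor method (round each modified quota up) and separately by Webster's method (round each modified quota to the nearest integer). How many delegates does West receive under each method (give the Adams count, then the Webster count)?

2 and 1

Adams: West 2, Highland 2, East 2.
Webster: West 1, Highland 2, East 3.
West gets 2 under Adams and 1 under Webster.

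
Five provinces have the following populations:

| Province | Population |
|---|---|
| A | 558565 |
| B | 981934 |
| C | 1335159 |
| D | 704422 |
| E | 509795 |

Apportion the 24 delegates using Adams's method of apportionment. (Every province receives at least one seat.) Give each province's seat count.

Standard divisor 4089875/24 ≈ 170411.458; standard quotas: A 3.278, B 5.762, C 7.835, D 4.134, E 2.992.
Rounding up gives 4, 6, 8, 5, 3 = 26 seats, so the divisor must be adjusted.
With modified divisor 188500: modified quotas A 2.963, B 5.209, C 7.083, D 3.737, E 2.704.
Rounding up: A 3, B 6, C 8, D 4, E 3 (total 24).

A 3, B 6, C 8, D 4, E 3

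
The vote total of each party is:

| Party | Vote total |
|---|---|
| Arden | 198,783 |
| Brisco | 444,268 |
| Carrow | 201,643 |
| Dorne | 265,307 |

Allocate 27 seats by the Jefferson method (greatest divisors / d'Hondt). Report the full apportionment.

Arden: 5, Brisco: 11, Carrow: 5, Dorne: 6

Standard divisor 1110001/27 ≈ 41111.148; standard quotas: Arden 4.835, Brisco 10.807, Carrow 4.905, Dorne 6.453.
Rounding down gives 4, 10, 4, 6 = 24 seats, so the divisor must be adjusted.
With modified divisor 38800: modified quotas Arden 5.123, Brisco 11.450, Carrow 5.197, Dorne 6.838.
Rounding down: Arden 5, Brisco 11, Carrow 5, Dorne 6 (total 27).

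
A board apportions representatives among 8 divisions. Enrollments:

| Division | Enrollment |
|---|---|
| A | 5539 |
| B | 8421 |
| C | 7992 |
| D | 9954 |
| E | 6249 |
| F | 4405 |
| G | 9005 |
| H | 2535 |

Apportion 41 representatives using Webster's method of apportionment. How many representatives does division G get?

Standard divisor 54100/41 ≈ 1319.512; standard quotas: A 4.198, B 6.382, C 6.057, D 7.544, E 4.736, F 3.338, G 6.824, H 1.921.
Rounding to the nearest integer gives A 4, B 6, C 6, D 8, E 5, F 3, G 7, H 2 — total 41, matching the house size, so no adjustment is needed.
G receives 7.

7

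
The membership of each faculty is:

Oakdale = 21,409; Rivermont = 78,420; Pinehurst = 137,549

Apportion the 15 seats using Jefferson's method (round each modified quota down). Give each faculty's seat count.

Oakdale: 1, Rivermont: 5, Pinehurst: 9

Standard divisor 237378/15 ≈ 15825.2; standard quotas: Oakdale 1.353, Rivermont 4.955, Pinehurst 8.692.
Rounding down gives 1, 4, 8 = 13 seats, so the divisor must be adjusted.
With modified divisor 14500: modified quotas Oakdale 1.476, Rivermont 5.408, Pinehurst 9.486.
Rounding down: Oakdale 1, Rivermont 5, Pinehurst 9 (total 15).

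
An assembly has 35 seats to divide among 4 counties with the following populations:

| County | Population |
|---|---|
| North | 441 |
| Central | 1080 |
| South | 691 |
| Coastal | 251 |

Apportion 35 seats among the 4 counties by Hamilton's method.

North: 6, Central: 15, South: 10, Coastal: 4

The standard divisor is 2463/35 ≈ 70.371.
Standard quotas: North 6.267, Central 15.347, South 9.819, Coastal 3.567.
Lower quotas: North 6, Central 15, South 9, Coastal 3 (sum 33, leaving 2 seats).
Remainders in descending order: South 0.819, Coastal 0.567, Central 0.347, North 0.267.
Largest remainders: South, Coastal receive the extra seats.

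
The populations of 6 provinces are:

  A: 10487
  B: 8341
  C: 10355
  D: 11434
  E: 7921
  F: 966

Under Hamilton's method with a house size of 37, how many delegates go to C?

8

Total 49504; standard divisor 49504/37 ≈ 1337.946.
Standard quotas: A 7.8381, B 6.2342, C 7.7395, D 8.5459, E 5.9203, F 0.7220.
Lower quotas: A 7, B 6, C 7, D 8, E 5, F 0 (sum 33, leaving 4 seats).
Remainders in descending order: E 0.9203, A 0.8381, C 0.7395, F 0.7220, D 0.5459, B 0.2342.
The surplus seats go to E, A, C, F.
C receives 8.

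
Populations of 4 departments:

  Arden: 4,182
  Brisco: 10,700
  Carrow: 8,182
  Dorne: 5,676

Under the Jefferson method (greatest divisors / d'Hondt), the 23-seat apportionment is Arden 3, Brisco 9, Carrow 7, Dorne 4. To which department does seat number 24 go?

Dorne

Priority for the next seat is population ÷ (current seats + 1).
Priorities: Arden 1045.500, Brisco 1070.000, Carrow 1022.750, Dorne 1135.200.
Highest priority: Dorne.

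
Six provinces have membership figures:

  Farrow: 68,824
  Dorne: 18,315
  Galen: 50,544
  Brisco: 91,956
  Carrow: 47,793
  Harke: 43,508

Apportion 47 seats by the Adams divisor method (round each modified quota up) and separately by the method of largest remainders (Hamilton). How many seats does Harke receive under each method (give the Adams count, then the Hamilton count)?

Adams: Farrow 10, Dorne 3, Galen 7, Brisco 13, Carrow 7, Harke 7.
Hamilton: Farrow 10, Dorne 3, Galen 7, Brisco 14, Carrow 7, Harke 6.
Harke gets 7 under Adams and 6 under Hamilton.

7 and 6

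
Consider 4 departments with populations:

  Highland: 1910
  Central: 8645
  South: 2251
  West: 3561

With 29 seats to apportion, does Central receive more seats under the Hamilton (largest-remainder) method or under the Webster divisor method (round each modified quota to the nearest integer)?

Webster

Hamilton: Highland 4, Central 15, South 4, West 6.
Webster: Highland 3, Central 16, South 4, West 6.
Central gets 15 under Hamilton and 16 under Webster.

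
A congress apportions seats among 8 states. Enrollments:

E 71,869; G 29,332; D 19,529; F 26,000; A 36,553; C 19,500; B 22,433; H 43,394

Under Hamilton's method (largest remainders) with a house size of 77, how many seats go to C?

Standard divisor: 268610 ÷ 77 ≈ 3488.442.
Standard quotas: E 20.6020, G 8.4083, D 5.5982, F 7.4532, A 10.4783, C 5.5899, B 6.4307, H 12.4394.
Lower quotas: E 20, G 8, D 5, F 7, A 10, C 5, B 6, H 12 (sum 73, leaving 4 seats).
Remainders in descending order: E 0.6020, D 0.5982, C 0.5899, A 0.4783, F 0.4532, H 0.4394, B 0.4307, G 0.4083.
Largest remainders: E, D, C, A receive the extra seats.
C receives 6.

6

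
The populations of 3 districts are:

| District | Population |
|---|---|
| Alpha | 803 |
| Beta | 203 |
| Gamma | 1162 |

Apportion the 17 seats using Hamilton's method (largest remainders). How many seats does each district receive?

Alpha 6, Beta 2, Gamma 9

Standard divisor: 2168 ÷ 17 ≈ 127.529.
Standard quotas: Alpha 6.297, Beta 1.592, Gamma 9.112.
Lower quotas: Alpha 6, Beta 1, Gamma 9 (sum 16, leaving 1 seat).
Remainders in descending order: Beta 0.592, Alpha 0.297, Gamma 0.112.
Largest remainder: Beta receives the extra seat.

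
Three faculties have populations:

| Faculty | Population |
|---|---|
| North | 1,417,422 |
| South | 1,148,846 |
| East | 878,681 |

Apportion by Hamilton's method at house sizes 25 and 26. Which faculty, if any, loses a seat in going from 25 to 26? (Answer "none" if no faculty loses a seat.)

East

At 25 seats: North 10, South 8, East 7.
At 26 seats: North 11, South 9, East 6.
East drops from 7 to 6.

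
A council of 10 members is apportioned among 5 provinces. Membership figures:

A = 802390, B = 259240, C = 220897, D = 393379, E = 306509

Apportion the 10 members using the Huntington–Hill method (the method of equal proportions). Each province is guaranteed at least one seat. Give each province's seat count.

A=4; B=1; C=1; D=2; E=2

With divisor 200022: modified quotas A 4.012, B 1.296, C 1.104, D 1.967, E 1.532.
Geometric-mean thresholds: A √(4·5)=4.472, B √(1·2)=1.414, C √(1·2)=1.414, D √(1·2)=1.414, E √(1·2)=1.414.
Each quota rounded against its threshold gives A 4, B 1, C 1, D 2, E 2 (total 10).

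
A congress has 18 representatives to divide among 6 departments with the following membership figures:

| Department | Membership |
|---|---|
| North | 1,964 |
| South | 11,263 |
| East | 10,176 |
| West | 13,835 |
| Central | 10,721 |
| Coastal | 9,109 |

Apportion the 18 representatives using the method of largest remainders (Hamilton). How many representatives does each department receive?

The standard divisor is 57068/18 ≈ 3170.444.
Standard quotas: North 0.6195, South 3.5525, East 3.2096, West 4.3637, Central 3.3815, Coastal 2.8731.
Lower quotas: North 0, South 3, East 3, West 4, Central 3, Coastal 2 (sum 15, leaving 3 seats).
Remainders in descending order: Coastal 0.8731, North 0.6195, South 0.5525, Central 0.3815, West 0.3637, East 0.2096.
Largest remainders: Coastal, North, South receive the extra seats.

North 1; South 4; East 3; West 4; Central 3; Coastal 3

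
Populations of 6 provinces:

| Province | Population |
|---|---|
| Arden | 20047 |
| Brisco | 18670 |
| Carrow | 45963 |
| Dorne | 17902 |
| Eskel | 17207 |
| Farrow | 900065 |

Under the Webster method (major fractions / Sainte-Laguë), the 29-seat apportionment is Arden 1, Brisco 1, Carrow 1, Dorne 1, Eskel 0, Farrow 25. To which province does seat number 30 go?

Farrow

Priority for the next seat is population ÷ (current seats + 0.5).
Priorities: Arden 13364.667, Brisco 12446.667, Carrow 30642.000, Dorne 11934.667, Eskel 34414.000, Farrow 35296.667.
Highest priority: Farrow.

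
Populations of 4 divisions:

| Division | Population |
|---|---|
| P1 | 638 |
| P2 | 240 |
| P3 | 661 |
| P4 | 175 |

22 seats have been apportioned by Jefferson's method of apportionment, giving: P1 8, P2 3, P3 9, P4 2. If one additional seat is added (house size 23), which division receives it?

P1

Priority for the next seat is population ÷ (current seats + 1).
Priorities: P1 70.889, P2 60.000, P3 66.100, P4 58.333.
Highest priority: P1.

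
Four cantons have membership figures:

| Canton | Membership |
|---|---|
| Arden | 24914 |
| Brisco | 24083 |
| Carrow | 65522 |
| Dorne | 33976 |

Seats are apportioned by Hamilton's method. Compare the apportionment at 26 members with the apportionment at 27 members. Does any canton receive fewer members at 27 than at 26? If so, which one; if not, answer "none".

none

At 26 seats: Arden 4, Brisco 4, Carrow 12, Dorne 6.
At 27 seats: Arden 5, Brisco 4, Carrow 12, Dorne 6.
No canton's allocation decreased.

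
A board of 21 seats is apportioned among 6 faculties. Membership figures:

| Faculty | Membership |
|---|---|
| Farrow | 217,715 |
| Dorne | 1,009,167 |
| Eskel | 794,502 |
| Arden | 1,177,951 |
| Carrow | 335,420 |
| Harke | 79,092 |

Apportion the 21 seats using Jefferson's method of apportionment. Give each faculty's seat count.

Standard divisor 3613847/21 ≈ 172087.952; standard quotas: Farrow 1.265, Dorne 5.864, Eskel 4.617, Arden 6.845, Carrow 1.949, Harke 0.460.
Rounding down gives 1, 5, 4, 6, 1, 0 = 17 seats, so the divisor must be adjusted.
With modified divisor 153100: modified quotas Farrow 1.422, Dorne 6.592, Eskel 5.189, Arden 7.694, Carrow 2.191, Harke 0.517.
Rounding down: Farrow 1, Dorne 6, Eskel 5, Arden 7, Carrow 2, Harke 0 (total 21).

Farrow=1, Dorne=6, Eskel=5, Arden=7, Carrow=2, Harke=0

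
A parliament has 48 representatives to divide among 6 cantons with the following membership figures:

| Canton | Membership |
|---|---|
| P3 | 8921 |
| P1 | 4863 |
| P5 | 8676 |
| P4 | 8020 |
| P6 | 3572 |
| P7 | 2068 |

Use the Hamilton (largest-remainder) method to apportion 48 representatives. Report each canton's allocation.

The standard divisor is 36120/48 ≈ 752.5.
Standard quotas: P3 11.8551, P1 6.4625, P5 11.5296, P4 10.6578, P6 4.7468, P7 2.7482.
Lower quotas: P3 11, P1 6, P5 11, P4 10, P6 4, P7 2 (sum 44, leaving 4 seats).
Remainders in descending order: P3 0.8551, P7 0.7482, P6 0.7468, P4 0.6578, P5 0.5296, P1 0.4625.
Largest remainders: P3, P7, P6, P4 receive the extra seats.

P3 12, P1 6, P5 11, P4 11, P6 5, P7 3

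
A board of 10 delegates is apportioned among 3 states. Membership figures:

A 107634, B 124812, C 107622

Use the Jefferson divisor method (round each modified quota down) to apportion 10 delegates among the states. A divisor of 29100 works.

With modified divisor 29100: modified quotas A 3.699, B 4.289, C 3.698.
Rounding down: A 3, B 4, C 3 (total 10).

A 3, B 4, C 3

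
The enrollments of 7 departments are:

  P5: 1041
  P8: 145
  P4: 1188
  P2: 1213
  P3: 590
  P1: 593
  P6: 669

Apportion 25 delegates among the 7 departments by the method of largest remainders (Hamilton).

The standard divisor is 5439/25 ≈ 217.56.
Standard quotas: P5 4.785, P8 0.666, P4 5.461, P2 5.575, P3 2.712, P1 2.726, P6 3.075.
Lower quotas: P5 4, P8 0, P4 5, P2 5, P3 2, P1 2, P6 3 (sum 21, leaving 4 seats).
Remainders in descending order: P5 0.785, P1 0.726, P3 0.712, P8 0.666, P2 0.575, P4 0.461, P6 0.075.
Largest remainders: P5, P1, P3, P8 receive the extra seats.

P5: 5, P8: 1, P4: 5, P2: 5, P3: 3, P1: 3, P6: 3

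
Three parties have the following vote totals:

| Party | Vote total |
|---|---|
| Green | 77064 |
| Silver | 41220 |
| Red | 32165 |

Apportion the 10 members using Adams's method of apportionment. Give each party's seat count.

Green 5, Silver 3, Red 2

Standard divisor 150449/10 ≈ 15044.9; standard quotas: Green 5.122, Silver 2.740, Red 2.138.
Rounding up gives 6, 3, 3 = 12 seats, so the divisor must be adjusted.
With modified divisor 17700: modified quotas Green 4.354, Silver 2.329, Red 1.817.
Rounding up: Green 5, Silver 3, Red 2 (total 10).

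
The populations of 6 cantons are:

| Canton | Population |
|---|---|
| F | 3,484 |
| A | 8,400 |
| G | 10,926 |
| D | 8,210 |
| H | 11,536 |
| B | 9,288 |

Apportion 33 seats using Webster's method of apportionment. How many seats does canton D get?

Standard divisor 51844/33 ≈ 1571.03; standard quotas: F 2.218, A 5.347, G 6.955, D 5.226, H 7.343, B 5.912.
Rounding to the nearest integer gives 2, 5, 7, 5, 7, 6 = 32 seats, so the divisor must be adjusted.
With modified divisor 1533: modified quotas F 2.273, A 5.479, G 7.127, D 5.356, H 7.525, B 6.059.
Rounding to the nearest integer: F 2, A 5, G 7, D 5, H 8, B 6 (total 33).
D receives 5.

5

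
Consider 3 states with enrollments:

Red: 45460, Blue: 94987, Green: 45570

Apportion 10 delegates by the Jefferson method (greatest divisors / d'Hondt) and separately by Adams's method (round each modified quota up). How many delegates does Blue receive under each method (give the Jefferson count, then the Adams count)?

Jefferson: Red 2, Blue 6, Green 2.
Adams: Red 2, Blue 5, Green 3.
Blue gets 6 under Jefferson and 5 under Adams.

6 and 5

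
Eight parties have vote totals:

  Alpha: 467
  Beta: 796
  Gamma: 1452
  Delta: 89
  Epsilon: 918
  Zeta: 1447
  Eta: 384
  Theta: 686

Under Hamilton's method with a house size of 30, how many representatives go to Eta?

Standard divisor: 6239 ÷ 30 ≈ 207.967.
Standard quotas: Alpha 2.246, Beta 3.828, Gamma 6.982, Delta 0.428, Epsilon 4.414, Zeta 6.958, Eta 1.846, Theta 3.299.
Lower quotas: Alpha 2, Beta 3, Gamma 6, Delta 0, Epsilon 4, Zeta 6, Eta 1, Theta 3 (sum 25, leaving 5 seats).
Remainders in descending order: Gamma 0.982, Zeta 0.958, Eta 0.846, Beta 0.828, Delta 0.428, Epsilon 0.414, Theta 0.299, Alpha 0.246.
Largest remainders: Gamma, Zeta, Eta, Beta, Delta receive the extra seats.
Eta receives 2.

2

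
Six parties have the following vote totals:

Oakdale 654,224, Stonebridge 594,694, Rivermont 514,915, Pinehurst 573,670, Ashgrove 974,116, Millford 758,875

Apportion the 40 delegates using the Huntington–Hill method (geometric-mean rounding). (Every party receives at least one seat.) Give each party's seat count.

With divisor 102045: modified quotas Oakdale 6.411, Stonebridge 5.828, Rivermont 5.046, Pinehurst 5.622, Ashgrove 9.546, Millford 7.437.
Geometric-mean thresholds: Oakdale √(6·7)=6.481, Stonebridge √(5·6)=5.477, Rivermont √(5·6)=5.477, Pinehurst √(5·6)=5.477, Ashgrove √(9·10)=9.487, Millford √(7·8)=7.483.
Each quota rounded against its threshold gives Oakdale 6, Stonebridge 6, Rivermont 5, Pinehurst 6, Ashgrove 10, Millford 7 (total 40).

Oakdale 6, Stonebridge 6, Rivermont 5, Pinehurst 6, Ashgrove 10, Millford 7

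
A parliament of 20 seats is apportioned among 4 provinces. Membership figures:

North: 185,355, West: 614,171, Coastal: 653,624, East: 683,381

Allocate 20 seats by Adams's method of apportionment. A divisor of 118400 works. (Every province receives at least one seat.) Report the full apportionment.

North 2, West 6, Coastal 6, East 6

With modified divisor 118400: modified quotas North 1.565, West 5.187, Coastal 5.520, East 5.772.
Rounding up: North 2, West 6, Coastal 6, East 6 (total 20).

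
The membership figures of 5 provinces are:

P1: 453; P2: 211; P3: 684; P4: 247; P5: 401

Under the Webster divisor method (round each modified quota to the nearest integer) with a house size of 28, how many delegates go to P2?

3

Standard divisor 1996/28 ≈ 71.286; standard quotas: P1 6.355, P2 2.960, P3 9.595, P4 3.465, P5 5.625.
Rounding to the nearest integer gives P1 6, P2 3, P3 10, P4 3, P5 6 — total 28, matching the house size, so no adjustment is needed.
P2 receives 3.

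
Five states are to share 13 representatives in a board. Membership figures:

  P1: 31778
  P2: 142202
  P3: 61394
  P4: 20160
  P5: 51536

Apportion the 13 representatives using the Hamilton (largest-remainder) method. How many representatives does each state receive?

Total 307070; standard divisor 307070/13 ≈ 23620.769.
Standard quotas: P1 1.3453, P2 6.0202, P3 2.5992, P4 0.8535, P5 2.1818.
Lower quotas: P1 1, P2 6, P3 2, P4 0, P5 2 (sum 11, leaving 2 seats).
Remainders in descending order: P4 0.8535, P3 0.5992, P1 0.3453, P5 0.1818, P2 0.0202.
The surplus seats go to P4, P3.

P1 1; P2 6; P3 3; P4 1; P5 2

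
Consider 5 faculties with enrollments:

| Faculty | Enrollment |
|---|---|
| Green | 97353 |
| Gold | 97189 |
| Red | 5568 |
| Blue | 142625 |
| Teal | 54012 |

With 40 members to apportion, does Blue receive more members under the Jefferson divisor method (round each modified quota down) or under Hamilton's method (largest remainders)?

Jefferson

Jefferson: Green 10, Gold 10, Red 0, Blue 15, Teal 5.
Hamilton: Green 10, Gold 10, Red 1, Blue 14, Teal 5.
Blue gets 15 under Jefferson and 14 under Hamilton.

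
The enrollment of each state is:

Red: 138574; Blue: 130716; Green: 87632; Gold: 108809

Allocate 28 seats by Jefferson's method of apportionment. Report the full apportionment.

Red=8, Blue=8, Green=5, Gold=7

Standard divisor 465731/28 ≈ 16633.25; standard quotas: Red 8.331, Blue 7.859, Green 5.268, Gold 6.542.
Rounding down gives 8, 7, 5, 6 = 26 seats, so the divisor must be adjusted.
With modified divisor 15470: modified quotas Red 8.958, Blue 8.450, Green 5.665, Gold 7.034.
Rounding down: Red 8, Blue 8, Green 5, Gold 7 (total 28).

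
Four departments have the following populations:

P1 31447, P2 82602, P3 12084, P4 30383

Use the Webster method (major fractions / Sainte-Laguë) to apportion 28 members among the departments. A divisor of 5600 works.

P1=6, P2=15, P3=2, P4=5

With modified divisor 5600: modified quotas P1 5.616, P2 14.750, P3 2.158, P4 5.426.
Rounding to the nearest integer: P1 6, P2 15, P3 2, P4 5 (total 28).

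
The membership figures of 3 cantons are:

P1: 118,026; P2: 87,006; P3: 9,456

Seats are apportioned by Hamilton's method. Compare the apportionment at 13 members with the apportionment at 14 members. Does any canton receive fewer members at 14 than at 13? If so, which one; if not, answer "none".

P3

At 13 seats: P1 7, P2 5, P3 1.
At 14 seats: P1 8, P2 6, P3 0.
P3 drops from 1 to 0.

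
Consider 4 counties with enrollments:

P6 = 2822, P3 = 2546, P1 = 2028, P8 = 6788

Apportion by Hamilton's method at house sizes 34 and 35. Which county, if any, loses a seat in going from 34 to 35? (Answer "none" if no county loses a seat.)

At 34 seats: P6 7, P3 6, P1 5, P8 16.
At 35 seats: P6 7, P3 6, P1 5, P8 17.
No county's allocation decreased.

none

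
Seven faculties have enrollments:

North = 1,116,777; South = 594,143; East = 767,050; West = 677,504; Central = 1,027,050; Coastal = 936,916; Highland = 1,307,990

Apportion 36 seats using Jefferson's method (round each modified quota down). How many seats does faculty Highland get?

Standard divisor 6427430/36 ≈ 178539.722; standard quotas: North 6.255, South 3.328, East 4.296, West 3.795, Central 5.753, Coastal 5.248, Highland 7.326.
Rounding down gives 6, 3, 4, 3, 5, 5, 7 = 33 seats, so the divisor must be adjusted.
With modified divisor 161500: modified quotas North 6.915, South 3.679, East 4.750, West 4.195, Central 6.359, Coastal 5.801, Highland 8.099.
Rounding down: North 6, South 3, East 4, West 4, Central 6, Coastal 5, Highland 8 (total 36).
Highland receives 8.

8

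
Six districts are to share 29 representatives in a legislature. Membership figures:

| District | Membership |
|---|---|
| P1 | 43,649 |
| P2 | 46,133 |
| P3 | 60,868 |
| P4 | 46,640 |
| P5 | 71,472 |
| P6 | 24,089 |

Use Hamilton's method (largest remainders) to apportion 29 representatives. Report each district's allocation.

The standard divisor is 292851/29 ≈ 10098.31.
Standard quotas: P1 4.3224, P2 4.5684, P3 6.0275, P4 4.6186, P5 7.0776, P6 2.3854.
Lower quotas: P1 4, P2 4, P3 6, P4 4, P5 7, P6 2 (sum 27, leaving 2 seats).
Remainders in descending order: P4 0.6186, P2 0.5684, P6 0.3854, P1 0.3224, P5 0.0776, P3 0.0275.
Largest remainders: P4, P2 receive the extra seats.

P1=4, P2=5, P3=6, P4=5, P5=7, P6=2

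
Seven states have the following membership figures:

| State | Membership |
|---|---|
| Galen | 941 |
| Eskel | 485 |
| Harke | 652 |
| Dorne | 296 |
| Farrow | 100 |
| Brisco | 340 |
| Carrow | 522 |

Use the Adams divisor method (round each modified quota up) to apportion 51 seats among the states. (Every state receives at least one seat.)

Standard divisor 3336/51 ≈ 65.412; standard quotas: Galen 14.386, Eskel 7.415, Harke 9.968, Dorne 4.525, Farrow 1.529, Brisco 5.198, Carrow 7.980.
Rounding up gives 15, 8, 10, 5, 2, 6, 8 = 54 seats, so the divisor must be adjusted.
With modified divisor 70: modified quotas Galen 13.443, Eskel 6.929, Harke 9.314, Dorne 4.229, Farrow 1.429, Brisco 4.857, Carrow 7.457.
Rounding up: Galen 14, Eskel 7, Harke 10, Dorne 5, Farrow 2, Brisco 5, Carrow 8 (total 51).

Galen 14, Eskel 7, Harke 10, Dorne 5, Farrow 2, Brisco 5, Carrow 8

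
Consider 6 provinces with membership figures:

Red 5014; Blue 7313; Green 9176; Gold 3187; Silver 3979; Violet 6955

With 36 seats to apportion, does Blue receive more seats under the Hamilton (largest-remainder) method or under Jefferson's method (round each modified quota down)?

Hamilton

Hamilton: Red 5, Blue 8, Green 9, Gold 3, Silver 4, Violet 7.
Jefferson: Red 5, Blue 7, Green 10, Gold 3, Silver 4, Violet 7.
Blue gets 8 under Hamilton and 7 under Jefferson.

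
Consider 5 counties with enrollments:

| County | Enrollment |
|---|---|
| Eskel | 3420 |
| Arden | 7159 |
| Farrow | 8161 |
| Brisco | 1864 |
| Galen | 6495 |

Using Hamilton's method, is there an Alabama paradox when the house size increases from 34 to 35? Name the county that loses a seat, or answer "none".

At 34 seats: Eskel 4, Arden 9, Farrow 10, Brisco 3, Galen 8.
At 35 seats: Eskel 5, Arden 9, Farrow 11, Brisco 2, Galen 8.
Brisco drops from 3 to 2.

Brisco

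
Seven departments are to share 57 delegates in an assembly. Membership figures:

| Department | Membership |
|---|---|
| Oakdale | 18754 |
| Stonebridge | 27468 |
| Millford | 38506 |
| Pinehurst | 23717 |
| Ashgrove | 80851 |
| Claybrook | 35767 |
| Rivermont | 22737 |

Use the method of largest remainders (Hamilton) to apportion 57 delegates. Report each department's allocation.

Oakdale=4; Stonebridge=6; Millford=9; Pinehurst=6; Ashgrove=19; Claybrook=8; Rivermont=5

Total 247800; standard divisor 247800/57 ≈ 4347.368.
Standard quotas: Oakdale 4.3139, Stonebridge 6.3183, Millford 8.8573, Pinehurst 5.4555, Ashgrove 18.5977, Claybrook 8.2273, Rivermont 5.2301.
Lower quotas: Oakdale 4, Stonebridge 6, Millford 8, Pinehurst 5, Ashgrove 18, Claybrook 8, Rivermont 5 (sum 54, leaving 3 seats).
Remainders in descending order: Millford 0.8573, Ashgrove 0.5977, Pinehurst 0.4555, Stonebridge 0.3183, Oakdale 0.3139, Rivermont 0.2301, Claybrook 0.2273.
Largest remainders: Millford, Ashgrove, Pinehurst receive the extra seats.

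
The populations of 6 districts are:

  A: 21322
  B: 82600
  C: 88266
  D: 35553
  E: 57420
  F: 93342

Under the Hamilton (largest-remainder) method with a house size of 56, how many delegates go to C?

13

Total 378503; standard divisor 378503/56 ≈ 6758.982.
Standard quotas: A 3.1546, B 12.2208, C 13.0591, D 5.2601, E 8.4954, F 13.8101.
Lower quotas: A 3, B 12, C 13, D 5, E 8, F 13 (sum 54, leaving 2 seats).
Remainders in descending order: F 0.8101, E 0.4954, D 0.2601, B 0.2208, A 0.1546, C 0.0591.
Largest remainders: F, E receive the extra seats.
C receives 13.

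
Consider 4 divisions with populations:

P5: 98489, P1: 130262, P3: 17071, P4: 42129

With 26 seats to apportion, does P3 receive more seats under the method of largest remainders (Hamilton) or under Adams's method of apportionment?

Adams

Hamilton: P5 9, P1 12, P3 1, P4 4.
Adams: P5 9, P1 11, P3 2, P4 4.
P3 gets 1 under Hamilton and 2 under Adams.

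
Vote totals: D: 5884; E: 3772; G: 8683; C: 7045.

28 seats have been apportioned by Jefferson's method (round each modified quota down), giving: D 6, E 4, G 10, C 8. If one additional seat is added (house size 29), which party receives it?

Priority for the next seat is population ÷ (current seats + 1).
Priorities: D 840.571, E 754.400, G 789.364, C 782.778.
Highest priority: D.

D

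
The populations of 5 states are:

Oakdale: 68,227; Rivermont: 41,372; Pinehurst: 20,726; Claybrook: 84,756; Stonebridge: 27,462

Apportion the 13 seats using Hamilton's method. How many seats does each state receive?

The standard divisor is 242543/13 ≈ 18657.154.
Standard quotas: Oakdale 3.6569, Rivermont 2.2175, Pinehurst 1.1109, Claybrook 4.5428, Stonebridge 1.4719.
Lower quotas: Oakdale 3, Rivermont 2, Pinehurst 1, Claybrook 4, Stonebridge 1 (sum 11, leaving 2 seats).
Remainders in descending order: Oakdale 0.6569, Claybrook 0.5428, Stonebridge 0.4719, Rivermont 0.2175, Pinehurst 0.1109.
The surplus seats go to Oakdale, Claybrook.

Oakdale=4; Rivermont=2; Pinehurst=1; Claybrook=5; Stonebridge=1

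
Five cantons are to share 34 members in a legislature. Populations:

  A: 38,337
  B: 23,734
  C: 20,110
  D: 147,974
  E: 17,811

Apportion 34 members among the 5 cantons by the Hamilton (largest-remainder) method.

A: 5, B: 3, C: 3, D: 20, E: 3

Total 247966; standard divisor 247966/34 ≈ 7293.118.
Standard quotas: A 5.2566, B 3.2543, C 2.7574, D 20.2895, E 2.4422.
Lower quotas: A 5, B 3, C 2, D 20, E 2 (sum 32, leaving 2 seats).
Remainders in descending order: C 0.7574, E 0.4422, D 0.2895, A 0.2566, B 0.2543.
The surplus seats go to C, E.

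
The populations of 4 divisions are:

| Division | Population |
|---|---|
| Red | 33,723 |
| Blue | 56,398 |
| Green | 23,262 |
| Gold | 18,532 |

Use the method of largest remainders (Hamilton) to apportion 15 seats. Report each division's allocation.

Red 4; Blue 6; Green 3; Gold 2

Total 131915; standard divisor 131915/15 ≈ 8794.333.
Standard quotas: Red 3.8346, Blue 6.4130, Green 2.6451, Gold 2.1073.
Lower quotas: Red 3, Blue 6, Green 2, Gold 2 (sum 13, leaving 2 seats).
Remainders in descending order: Red 0.8346, Green 0.6451, Blue 0.4130, Gold 0.1073.
The surplus seats go to Red, Green.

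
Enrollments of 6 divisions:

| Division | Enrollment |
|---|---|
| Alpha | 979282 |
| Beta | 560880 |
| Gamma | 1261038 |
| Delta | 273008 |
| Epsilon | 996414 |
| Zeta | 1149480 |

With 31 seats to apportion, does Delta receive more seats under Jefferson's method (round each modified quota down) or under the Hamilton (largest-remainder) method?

Jefferson: Alpha 6, Beta 3, Gamma 8, Delta 1, Epsilon 6, Zeta 7.
Hamilton: Alpha 6, Beta 3, Gamma 7, Delta 2, Epsilon 6, Zeta 7.
Delta gets 1 under Jefferson and 2 under Hamilton.

Hamilton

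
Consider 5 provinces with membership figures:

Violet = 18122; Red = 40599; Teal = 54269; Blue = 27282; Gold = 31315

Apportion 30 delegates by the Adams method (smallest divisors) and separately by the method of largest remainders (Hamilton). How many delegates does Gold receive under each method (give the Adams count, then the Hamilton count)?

Adams: Violet 3, Red 7, Teal 9, Blue 5, Gold 6.
Hamilton: Violet 3, Red 7, Teal 10, Blue 5, Gold 5.
Gold gets 6 under Adams and 5 under Hamilton.

6 and 5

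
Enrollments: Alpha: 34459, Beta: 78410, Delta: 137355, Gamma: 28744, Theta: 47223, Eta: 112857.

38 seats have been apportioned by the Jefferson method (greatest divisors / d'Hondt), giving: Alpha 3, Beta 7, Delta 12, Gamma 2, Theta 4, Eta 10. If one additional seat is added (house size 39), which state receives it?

Priority for the next seat is population ÷ (current seats + 1).
Priorities: Alpha 8614.750, Beta 9801.250, Delta 10565.769, Gamma 9581.333, Theta 9444.600, Eta 10259.727.
Highest priority: Delta.

Delta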